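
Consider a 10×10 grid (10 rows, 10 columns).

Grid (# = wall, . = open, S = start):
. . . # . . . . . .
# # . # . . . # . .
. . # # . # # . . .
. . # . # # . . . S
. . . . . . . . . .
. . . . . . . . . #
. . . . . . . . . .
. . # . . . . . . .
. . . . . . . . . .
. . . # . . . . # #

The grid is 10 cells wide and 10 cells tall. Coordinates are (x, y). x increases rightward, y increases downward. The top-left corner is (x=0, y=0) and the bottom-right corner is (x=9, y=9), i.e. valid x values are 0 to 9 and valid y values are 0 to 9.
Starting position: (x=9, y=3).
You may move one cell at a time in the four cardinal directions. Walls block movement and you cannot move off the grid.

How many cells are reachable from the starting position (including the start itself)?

BFS flood-fill from (x=9, y=3):
  Distance 0: (x=9, y=3)
  Distance 1: (x=9, y=2), (x=8, y=3), (x=9, y=4)
  Distance 2: (x=9, y=1), (x=8, y=2), (x=7, y=3), (x=8, y=4)
  Distance 3: (x=9, y=0), (x=8, y=1), (x=7, y=2), (x=6, y=3), (x=7, y=4), (x=8, y=5)
  Distance 4: (x=8, y=0), (x=6, y=4), (x=7, y=5), (x=8, y=6)
  Distance 5: (x=7, y=0), (x=5, y=4), (x=6, y=5), (x=7, y=6), (x=9, y=6), (x=8, y=7)
  Distance 6: (x=6, y=0), (x=4, y=4), (x=5, y=5), (x=6, y=6), (x=7, y=7), (x=9, y=7), (x=8, y=8)
  Distance 7: (x=5, y=0), (x=6, y=1), (x=3, y=4), (x=4, y=5), (x=5, y=6), (x=6, y=7), (x=7, y=8), (x=9, y=8)
  Distance 8: (x=4, y=0), (x=5, y=1), (x=3, y=3), (x=2, y=4), (x=3, y=5), (x=4, y=6), (x=5, y=7), (x=6, y=8), (x=7, y=9)
  Distance 9: (x=4, y=1), (x=1, y=4), (x=2, y=5), (x=3, y=6), (x=4, y=7), (x=5, y=8), (x=6, y=9)
  Distance 10: (x=4, y=2), (x=1, y=3), (x=0, y=4), (x=1, y=5), (x=2, y=6), (x=3, y=7), (x=4, y=8), (x=5, y=9)
  Distance 11: (x=1, y=2), (x=0, y=3), (x=0, y=5), (x=1, y=6), (x=3, y=8), (x=4, y=9)
  Distance 12: (x=0, y=2), (x=0, y=6), (x=1, y=7), (x=2, y=8)
  Distance 13: (x=0, y=7), (x=1, y=8), (x=2, y=9)
  Distance 14: (x=0, y=8), (x=1, y=9)
  Distance 15: (x=0, y=9)
Total reachable: 79 (grid has 83 open cells total)

Answer: Reachable cells: 79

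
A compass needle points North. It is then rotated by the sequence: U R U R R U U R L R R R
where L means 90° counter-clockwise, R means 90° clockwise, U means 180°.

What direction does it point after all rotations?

Start: North
  U (U-turn (180°)) -> South
  R (right (90° clockwise)) -> West
  U (U-turn (180°)) -> East
  R (right (90° clockwise)) -> South
  R (right (90° clockwise)) -> West
  U (U-turn (180°)) -> East
  U (U-turn (180°)) -> West
  R (right (90° clockwise)) -> North
  L (left (90° counter-clockwise)) -> West
  R (right (90° clockwise)) -> North
  R (right (90° clockwise)) -> East
  R (right (90° clockwise)) -> South
Final: South

Answer: Final heading: South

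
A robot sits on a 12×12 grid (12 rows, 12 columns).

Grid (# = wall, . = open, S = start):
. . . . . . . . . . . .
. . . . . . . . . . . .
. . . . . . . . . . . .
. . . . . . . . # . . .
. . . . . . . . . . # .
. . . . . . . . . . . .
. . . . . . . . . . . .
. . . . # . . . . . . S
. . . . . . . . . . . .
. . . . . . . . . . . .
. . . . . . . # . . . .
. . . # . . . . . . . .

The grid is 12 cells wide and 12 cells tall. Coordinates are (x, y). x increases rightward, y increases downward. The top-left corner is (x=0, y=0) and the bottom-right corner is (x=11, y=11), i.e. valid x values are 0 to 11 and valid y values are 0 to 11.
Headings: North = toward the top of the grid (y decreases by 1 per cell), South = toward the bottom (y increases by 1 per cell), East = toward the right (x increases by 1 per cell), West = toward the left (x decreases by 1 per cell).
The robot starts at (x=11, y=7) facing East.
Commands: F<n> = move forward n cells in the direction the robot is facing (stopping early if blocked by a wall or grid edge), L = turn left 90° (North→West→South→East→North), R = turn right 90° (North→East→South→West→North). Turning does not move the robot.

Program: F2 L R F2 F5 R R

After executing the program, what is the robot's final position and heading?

Answer: Final position: (x=11, y=7), facing West

Derivation:
Start: (x=11, y=7), facing East
  F2: move forward 0/2 (blocked), now at (x=11, y=7)
  L: turn left, now facing North
  R: turn right, now facing East
  F2: move forward 0/2 (blocked), now at (x=11, y=7)
  F5: move forward 0/5 (blocked), now at (x=11, y=7)
  R: turn right, now facing South
  R: turn right, now facing West
Final: (x=11, y=7), facing West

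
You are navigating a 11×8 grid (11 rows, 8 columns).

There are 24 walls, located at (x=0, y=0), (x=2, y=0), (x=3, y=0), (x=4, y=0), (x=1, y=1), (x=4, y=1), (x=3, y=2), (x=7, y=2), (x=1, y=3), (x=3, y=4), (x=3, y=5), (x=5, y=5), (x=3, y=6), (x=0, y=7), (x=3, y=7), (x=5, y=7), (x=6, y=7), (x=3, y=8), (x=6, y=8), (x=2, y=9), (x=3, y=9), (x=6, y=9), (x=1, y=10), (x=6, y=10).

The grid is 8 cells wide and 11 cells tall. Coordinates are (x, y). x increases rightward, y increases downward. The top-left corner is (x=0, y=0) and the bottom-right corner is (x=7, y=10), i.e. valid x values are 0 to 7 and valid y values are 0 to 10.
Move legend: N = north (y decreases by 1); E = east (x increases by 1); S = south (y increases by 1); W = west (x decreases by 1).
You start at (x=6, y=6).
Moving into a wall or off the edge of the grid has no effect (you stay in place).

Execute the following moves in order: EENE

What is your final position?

Start: (x=6, y=6)
  E (east): (x=6, y=6) -> (x=7, y=6)
  E (east): blocked, stay at (x=7, y=6)
  N (north): (x=7, y=6) -> (x=7, y=5)
  E (east): blocked, stay at (x=7, y=5)
Final: (x=7, y=5)

Answer: Final position: (x=7, y=5)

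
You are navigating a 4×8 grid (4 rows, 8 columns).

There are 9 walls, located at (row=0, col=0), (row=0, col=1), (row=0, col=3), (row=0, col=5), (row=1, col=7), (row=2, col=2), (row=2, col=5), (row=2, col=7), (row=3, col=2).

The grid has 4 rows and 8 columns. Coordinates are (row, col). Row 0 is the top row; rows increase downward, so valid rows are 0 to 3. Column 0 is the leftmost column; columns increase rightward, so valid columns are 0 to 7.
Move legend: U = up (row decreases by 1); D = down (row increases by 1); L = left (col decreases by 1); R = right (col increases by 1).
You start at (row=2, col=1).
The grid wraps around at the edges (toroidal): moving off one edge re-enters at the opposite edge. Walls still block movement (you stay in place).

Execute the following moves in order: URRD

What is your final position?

Answer: Final position: (row=2, col=3)

Derivation:
Start: (row=2, col=1)
  U (up): (row=2, col=1) -> (row=1, col=1)
  R (right): (row=1, col=1) -> (row=1, col=2)
  R (right): (row=1, col=2) -> (row=1, col=3)
  D (down): (row=1, col=3) -> (row=2, col=3)
Final: (row=2, col=3)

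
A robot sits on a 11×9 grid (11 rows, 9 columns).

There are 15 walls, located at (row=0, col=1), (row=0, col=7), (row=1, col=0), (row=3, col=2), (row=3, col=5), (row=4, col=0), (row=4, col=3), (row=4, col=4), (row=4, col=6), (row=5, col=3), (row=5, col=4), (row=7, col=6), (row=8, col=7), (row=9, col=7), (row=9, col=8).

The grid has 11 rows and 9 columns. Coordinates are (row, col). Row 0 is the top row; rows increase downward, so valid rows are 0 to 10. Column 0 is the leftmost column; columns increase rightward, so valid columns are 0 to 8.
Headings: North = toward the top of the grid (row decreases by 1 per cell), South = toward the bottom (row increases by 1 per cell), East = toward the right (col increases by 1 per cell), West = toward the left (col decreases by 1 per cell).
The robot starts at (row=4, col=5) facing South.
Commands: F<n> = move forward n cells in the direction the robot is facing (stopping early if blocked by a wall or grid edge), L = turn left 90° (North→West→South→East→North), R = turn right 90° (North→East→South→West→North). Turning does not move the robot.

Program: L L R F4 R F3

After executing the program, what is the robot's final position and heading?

Start: (row=4, col=5), facing South
  L: turn left, now facing East
  L: turn left, now facing North
  R: turn right, now facing East
  F4: move forward 0/4 (blocked), now at (row=4, col=5)
  R: turn right, now facing South
  F3: move forward 3, now at (row=7, col=5)
Final: (row=7, col=5), facing South

Answer: Final position: (row=7, col=5), facing South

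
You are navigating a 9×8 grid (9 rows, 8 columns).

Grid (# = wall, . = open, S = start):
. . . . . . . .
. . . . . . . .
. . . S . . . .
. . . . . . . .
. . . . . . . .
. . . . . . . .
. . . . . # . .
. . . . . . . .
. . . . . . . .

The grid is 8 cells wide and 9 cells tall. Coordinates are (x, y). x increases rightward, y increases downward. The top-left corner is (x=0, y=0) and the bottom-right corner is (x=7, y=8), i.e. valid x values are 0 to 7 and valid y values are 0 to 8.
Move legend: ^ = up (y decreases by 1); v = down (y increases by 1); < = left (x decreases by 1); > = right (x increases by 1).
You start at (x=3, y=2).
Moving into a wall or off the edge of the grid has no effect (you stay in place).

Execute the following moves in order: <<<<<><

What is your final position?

Answer: Final position: (x=0, y=2)

Derivation:
Start: (x=3, y=2)
  < (left): (x=3, y=2) -> (x=2, y=2)
  < (left): (x=2, y=2) -> (x=1, y=2)
  < (left): (x=1, y=2) -> (x=0, y=2)
  < (left): blocked, stay at (x=0, y=2)
  < (left): blocked, stay at (x=0, y=2)
  > (right): (x=0, y=2) -> (x=1, y=2)
  < (left): (x=1, y=2) -> (x=0, y=2)
Final: (x=0, y=2)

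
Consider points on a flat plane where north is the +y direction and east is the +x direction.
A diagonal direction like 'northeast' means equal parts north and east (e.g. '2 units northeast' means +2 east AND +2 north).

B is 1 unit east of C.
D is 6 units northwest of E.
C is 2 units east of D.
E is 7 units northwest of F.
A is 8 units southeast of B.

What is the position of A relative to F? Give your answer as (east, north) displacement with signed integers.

Place F at the origin (east=0, north=0).
  E is 7 units northwest of F: delta (east=-7, north=+7); E at (east=-7, north=7).
  D is 6 units northwest of E: delta (east=-6, north=+6); D at (east=-13, north=13).
  C is 2 units east of D: delta (east=+2, north=+0); C at (east=-11, north=13).
  B is 1 unit east of C: delta (east=+1, north=+0); B at (east=-10, north=13).
  A is 8 units southeast of B: delta (east=+8, north=-8); A at (east=-2, north=5).
Therefore A relative to F: (east=-2, north=5).

Answer: A is at (east=-2, north=5) relative to F.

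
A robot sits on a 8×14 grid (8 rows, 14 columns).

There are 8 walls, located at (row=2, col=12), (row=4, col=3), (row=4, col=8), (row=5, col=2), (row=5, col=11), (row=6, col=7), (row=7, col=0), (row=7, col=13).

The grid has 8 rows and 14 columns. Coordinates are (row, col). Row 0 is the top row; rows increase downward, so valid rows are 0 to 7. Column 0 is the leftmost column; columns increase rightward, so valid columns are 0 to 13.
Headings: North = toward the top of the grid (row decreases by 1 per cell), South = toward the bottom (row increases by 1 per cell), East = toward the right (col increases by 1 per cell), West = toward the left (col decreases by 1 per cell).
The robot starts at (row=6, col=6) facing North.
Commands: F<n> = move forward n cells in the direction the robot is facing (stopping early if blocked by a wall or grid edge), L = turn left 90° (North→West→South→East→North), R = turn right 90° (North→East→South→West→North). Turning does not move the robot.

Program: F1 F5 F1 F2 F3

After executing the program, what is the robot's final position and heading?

Start: (row=6, col=6), facing North
  F1: move forward 1, now at (row=5, col=6)
  F5: move forward 5, now at (row=0, col=6)
  F1: move forward 0/1 (blocked), now at (row=0, col=6)
  F2: move forward 0/2 (blocked), now at (row=0, col=6)
  F3: move forward 0/3 (blocked), now at (row=0, col=6)
Final: (row=0, col=6), facing North

Answer: Final position: (row=0, col=6), facing North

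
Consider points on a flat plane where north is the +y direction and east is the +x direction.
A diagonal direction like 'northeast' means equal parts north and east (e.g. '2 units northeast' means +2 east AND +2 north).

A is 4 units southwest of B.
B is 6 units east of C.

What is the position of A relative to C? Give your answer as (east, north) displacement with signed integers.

Answer: A is at (east=2, north=-4) relative to C.

Derivation:
Place C at the origin (east=0, north=0).
  B is 6 units east of C: delta (east=+6, north=+0); B at (east=6, north=0).
  A is 4 units southwest of B: delta (east=-4, north=-4); A at (east=2, north=-4).
Therefore A relative to C: (east=2, north=-4).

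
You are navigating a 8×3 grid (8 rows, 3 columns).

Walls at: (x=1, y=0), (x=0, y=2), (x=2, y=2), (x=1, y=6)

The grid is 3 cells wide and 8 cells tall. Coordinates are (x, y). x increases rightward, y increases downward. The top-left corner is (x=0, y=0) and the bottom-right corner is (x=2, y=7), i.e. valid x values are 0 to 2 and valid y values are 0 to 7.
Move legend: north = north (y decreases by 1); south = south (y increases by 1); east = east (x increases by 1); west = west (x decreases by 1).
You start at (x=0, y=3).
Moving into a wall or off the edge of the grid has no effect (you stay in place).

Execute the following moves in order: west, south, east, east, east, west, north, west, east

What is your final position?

Answer: Final position: (x=1, y=3)

Derivation:
Start: (x=0, y=3)
  west (west): blocked, stay at (x=0, y=3)
  south (south): (x=0, y=3) -> (x=0, y=4)
  east (east): (x=0, y=4) -> (x=1, y=4)
  east (east): (x=1, y=4) -> (x=2, y=4)
  east (east): blocked, stay at (x=2, y=4)
  west (west): (x=2, y=4) -> (x=1, y=4)
  north (north): (x=1, y=4) -> (x=1, y=3)
  west (west): (x=1, y=3) -> (x=0, y=3)
  east (east): (x=0, y=3) -> (x=1, y=3)
Final: (x=1, y=3)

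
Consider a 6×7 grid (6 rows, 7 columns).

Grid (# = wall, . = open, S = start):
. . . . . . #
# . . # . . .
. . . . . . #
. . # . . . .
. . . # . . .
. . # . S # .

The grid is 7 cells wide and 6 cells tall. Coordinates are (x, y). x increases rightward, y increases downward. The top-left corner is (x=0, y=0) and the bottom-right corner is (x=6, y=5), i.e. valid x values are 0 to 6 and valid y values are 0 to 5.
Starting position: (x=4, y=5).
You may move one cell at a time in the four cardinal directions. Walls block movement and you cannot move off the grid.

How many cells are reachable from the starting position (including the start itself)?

BFS flood-fill from (x=4, y=5):
  Distance 0: (x=4, y=5)
  Distance 1: (x=4, y=4), (x=3, y=5)
  Distance 2: (x=4, y=3), (x=5, y=4)
  Distance 3: (x=4, y=2), (x=3, y=3), (x=5, y=3), (x=6, y=4)
  Distance 4: (x=4, y=1), (x=3, y=2), (x=5, y=2), (x=6, y=3), (x=6, y=5)
  Distance 5: (x=4, y=0), (x=5, y=1), (x=2, y=2)
  Distance 6: (x=3, y=0), (x=5, y=0), (x=2, y=1), (x=6, y=1), (x=1, y=2)
  Distance 7: (x=2, y=0), (x=1, y=1), (x=0, y=2), (x=1, y=3)
  Distance 8: (x=1, y=0), (x=0, y=3), (x=1, y=4)
  Distance 9: (x=0, y=0), (x=0, y=4), (x=2, y=4), (x=1, y=5)
  Distance 10: (x=0, y=5)
Total reachable: 34 (grid has 34 open cells total)

Answer: Reachable cells: 34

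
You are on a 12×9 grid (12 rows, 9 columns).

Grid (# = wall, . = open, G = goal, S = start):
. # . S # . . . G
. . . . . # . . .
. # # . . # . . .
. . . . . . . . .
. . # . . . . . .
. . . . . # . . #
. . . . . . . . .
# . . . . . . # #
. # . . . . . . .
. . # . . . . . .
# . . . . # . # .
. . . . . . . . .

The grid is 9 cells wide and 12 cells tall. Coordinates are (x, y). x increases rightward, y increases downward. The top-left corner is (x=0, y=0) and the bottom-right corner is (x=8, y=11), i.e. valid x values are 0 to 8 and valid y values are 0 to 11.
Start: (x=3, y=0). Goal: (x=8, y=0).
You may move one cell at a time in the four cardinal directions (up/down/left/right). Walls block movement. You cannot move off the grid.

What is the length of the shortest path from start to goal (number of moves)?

BFS from (x=3, y=0) until reaching (x=8, y=0):
  Distance 0: (x=3, y=0)
  Distance 1: (x=2, y=0), (x=3, y=1)
  Distance 2: (x=2, y=1), (x=4, y=1), (x=3, y=2)
  Distance 3: (x=1, y=1), (x=4, y=2), (x=3, y=3)
  Distance 4: (x=0, y=1), (x=2, y=3), (x=4, y=3), (x=3, y=4)
  Distance 5: (x=0, y=0), (x=0, y=2), (x=1, y=3), (x=5, y=3), (x=4, y=4), (x=3, y=5)
  Distance 6: (x=0, y=3), (x=6, y=3), (x=1, y=4), (x=5, y=4), (x=2, y=5), (x=4, y=5), (x=3, y=6)
  Distance 7: (x=6, y=2), (x=7, y=3), (x=0, y=4), (x=6, y=4), (x=1, y=5), (x=2, y=6), (x=4, y=6), (x=3, y=7)
  Distance 8: (x=6, y=1), (x=7, y=2), (x=8, y=3), (x=7, y=4), (x=0, y=5), (x=6, y=5), (x=1, y=6), (x=5, y=6), (x=2, y=7), (x=4, y=7), (x=3, y=8)
  Distance 9: (x=6, y=0), (x=7, y=1), (x=8, y=2), (x=8, y=4), (x=7, y=5), (x=0, y=6), (x=6, y=6), (x=1, y=7), (x=5, y=7), (x=2, y=8), (x=4, y=8), (x=3, y=9)
  Distance 10: (x=5, y=0), (x=7, y=0), (x=8, y=1), (x=7, y=6), (x=6, y=7), (x=5, y=8), (x=4, y=9), (x=3, y=10)
  Distance 11: (x=8, y=0), (x=8, y=6), (x=6, y=8), (x=5, y=9), (x=2, y=10), (x=4, y=10), (x=3, y=11)  <- goal reached here
One shortest path (11 moves): (x=3, y=0) -> (x=3, y=1) -> (x=4, y=1) -> (x=4, y=2) -> (x=4, y=3) -> (x=5, y=3) -> (x=6, y=3) -> (x=7, y=3) -> (x=8, y=3) -> (x=8, y=2) -> (x=8, y=1) -> (x=8, y=0)

Answer: Shortest path length: 11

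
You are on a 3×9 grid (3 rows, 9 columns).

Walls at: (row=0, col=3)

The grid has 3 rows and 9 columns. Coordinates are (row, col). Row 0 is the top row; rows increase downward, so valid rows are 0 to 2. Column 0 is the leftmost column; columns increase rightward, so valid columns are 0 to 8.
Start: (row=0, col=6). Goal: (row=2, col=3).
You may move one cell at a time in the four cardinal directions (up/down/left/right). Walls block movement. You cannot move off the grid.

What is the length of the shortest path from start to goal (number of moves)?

Answer: Shortest path length: 5

Derivation:
BFS from (row=0, col=6) until reaching (row=2, col=3):
  Distance 0: (row=0, col=6)
  Distance 1: (row=0, col=5), (row=0, col=7), (row=1, col=6)
  Distance 2: (row=0, col=4), (row=0, col=8), (row=1, col=5), (row=1, col=7), (row=2, col=6)
  Distance 3: (row=1, col=4), (row=1, col=8), (row=2, col=5), (row=2, col=7)
  Distance 4: (row=1, col=3), (row=2, col=4), (row=2, col=8)
  Distance 5: (row=1, col=2), (row=2, col=3)  <- goal reached here
One shortest path (5 moves): (row=0, col=6) -> (row=0, col=5) -> (row=0, col=4) -> (row=1, col=4) -> (row=1, col=3) -> (row=2, col=3)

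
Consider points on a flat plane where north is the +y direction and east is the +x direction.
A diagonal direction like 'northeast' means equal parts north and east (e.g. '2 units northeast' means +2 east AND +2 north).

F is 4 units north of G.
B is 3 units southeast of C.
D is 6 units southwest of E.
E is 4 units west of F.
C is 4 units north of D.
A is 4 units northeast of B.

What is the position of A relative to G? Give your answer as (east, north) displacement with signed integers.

Place G at the origin (east=0, north=0).
  F is 4 units north of G: delta (east=+0, north=+4); F at (east=0, north=4).
  E is 4 units west of F: delta (east=-4, north=+0); E at (east=-4, north=4).
  D is 6 units southwest of E: delta (east=-6, north=-6); D at (east=-10, north=-2).
  C is 4 units north of D: delta (east=+0, north=+4); C at (east=-10, north=2).
  B is 3 units southeast of C: delta (east=+3, north=-3); B at (east=-7, north=-1).
  A is 4 units northeast of B: delta (east=+4, north=+4); A at (east=-3, north=3).
Therefore A relative to G: (east=-3, north=3).

Answer: A is at (east=-3, north=3) relative to G.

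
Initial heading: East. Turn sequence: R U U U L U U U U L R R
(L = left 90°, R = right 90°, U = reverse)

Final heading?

Start: East
  R (right (90° clockwise)) -> South
  U (U-turn (180°)) -> North
  U (U-turn (180°)) -> South
  U (U-turn (180°)) -> North
  L (left (90° counter-clockwise)) -> West
  U (U-turn (180°)) -> East
  U (U-turn (180°)) -> West
  U (U-turn (180°)) -> East
  U (U-turn (180°)) -> West
  L (left (90° counter-clockwise)) -> South
  R (right (90° clockwise)) -> West
  R (right (90° clockwise)) -> North
Final: North

Answer: Final heading: North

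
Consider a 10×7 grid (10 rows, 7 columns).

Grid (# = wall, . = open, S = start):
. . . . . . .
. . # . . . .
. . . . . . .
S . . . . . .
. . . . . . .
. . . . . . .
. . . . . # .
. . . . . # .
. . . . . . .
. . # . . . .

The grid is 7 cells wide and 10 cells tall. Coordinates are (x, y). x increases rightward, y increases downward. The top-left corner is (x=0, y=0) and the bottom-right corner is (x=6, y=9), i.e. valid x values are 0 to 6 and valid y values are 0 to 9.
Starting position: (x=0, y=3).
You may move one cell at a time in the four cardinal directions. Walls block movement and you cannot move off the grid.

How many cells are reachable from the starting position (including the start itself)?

Answer: Reachable cells: 66

Derivation:
BFS flood-fill from (x=0, y=3):
  Distance 0: (x=0, y=3)
  Distance 1: (x=0, y=2), (x=1, y=3), (x=0, y=4)
  Distance 2: (x=0, y=1), (x=1, y=2), (x=2, y=3), (x=1, y=4), (x=0, y=5)
  Distance 3: (x=0, y=0), (x=1, y=1), (x=2, y=2), (x=3, y=3), (x=2, y=4), (x=1, y=5), (x=0, y=6)
  Distance 4: (x=1, y=0), (x=3, y=2), (x=4, y=3), (x=3, y=4), (x=2, y=5), (x=1, y=6), (x=0, y=7)
  Distance 5: (x=2, y=0), (x=3, y=1), (x=4, y=2), (x=5, y=3), (x=4, y=4), (x=3, y=5), (x=2, y=6), (x=1, y=7), (x=0, y=8)
  Distance 6: (x=3, y=0), (x=4, y=1), (x=5, y=2), (x=6, y=3), (x=5, y=4), (x=4, y=5), (x=3, y=6), (x=2, y=7), (x=1, y=8), (x=0, y=9)
  Distance 7: (x=4, y=0), (x=5, y=1), (x=6, y=2), (x=6, y=4), (x=5, y=5), (x=4, y=6), (x=3, y=7), (x=2, y=8), (x=1, y=9)
  Distance 8: (x=5, y=0), (x=6, y=1), (x=6, y=5), (x=4, y=7), (x=3, y=8)
  Distance 9: (x=6, y=0), (x=6, y=6), (x=4, y=8), (x=3, y=9)
  Distance 10: (x=6, y=7), (x=5, y=8), (x=4, y=9)
  Distance 11: (x=6, y=8), (x=5, y=9)
  Distance 12: (x=6, y=9)
Total reachable: 66 (grid has 66 open cells total)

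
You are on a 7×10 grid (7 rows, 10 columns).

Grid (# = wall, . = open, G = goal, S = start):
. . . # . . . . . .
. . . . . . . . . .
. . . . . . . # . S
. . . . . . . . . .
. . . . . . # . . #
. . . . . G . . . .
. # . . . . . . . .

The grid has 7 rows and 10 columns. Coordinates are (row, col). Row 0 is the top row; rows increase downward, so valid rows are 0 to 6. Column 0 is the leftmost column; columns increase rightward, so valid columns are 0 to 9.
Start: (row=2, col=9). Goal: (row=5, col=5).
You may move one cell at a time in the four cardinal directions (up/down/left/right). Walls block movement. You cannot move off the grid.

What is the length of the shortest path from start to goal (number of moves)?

Answer: Shortest path length: 7

Derivation:
BFS from (row=2, col=9) until reaching (row=5, col=5):
  Distance 0: (row=2, col=9)
  Distance 1: (row=1, col=9), (row=2, col=8), (row=3, col=9)
  Distance 2: (row=0, col=9), (row=1, col=8), (row=3, col=8)
  Distance 3: (row=0, col=8), (row=1, col=7), (row=3, col=7), (row=4, col=8)
  Distance 4: (row=0, col=7), (row=1, col=6), (row=3, col=6), (row=4, col=7), (row=5, col=8)
  Distance 5: (row=0, col=6), (row=1, col=5), (row=2, col=6), (row=3, col=5), (row=5, col=7), (row=5, col=9), (row=6, col=8)
  Distance 6: (row=0, col=5), (row=1, col=4), (row=2, col=5), (row=3, col=4), (row=4, col=5), (row=5, col=6), (row=6, col=7), (row=6, col=9)
  Distance 7: (row=0, col=4), (row=1, col=3), (row=2, col=4), (row=3, col=3), (row=4, col=4), (row=5, col=5), (row=6, col=6)  <- goal reached here
One shortest path (7 moves): (row=2, col=9) -> (row=2, col=8) -> (row=3, col=8) -> (row=3, col=7) -> (row=3, col=6) -> (row=3, col=5) -> (row=4, col=5) -> (row=5, col=5)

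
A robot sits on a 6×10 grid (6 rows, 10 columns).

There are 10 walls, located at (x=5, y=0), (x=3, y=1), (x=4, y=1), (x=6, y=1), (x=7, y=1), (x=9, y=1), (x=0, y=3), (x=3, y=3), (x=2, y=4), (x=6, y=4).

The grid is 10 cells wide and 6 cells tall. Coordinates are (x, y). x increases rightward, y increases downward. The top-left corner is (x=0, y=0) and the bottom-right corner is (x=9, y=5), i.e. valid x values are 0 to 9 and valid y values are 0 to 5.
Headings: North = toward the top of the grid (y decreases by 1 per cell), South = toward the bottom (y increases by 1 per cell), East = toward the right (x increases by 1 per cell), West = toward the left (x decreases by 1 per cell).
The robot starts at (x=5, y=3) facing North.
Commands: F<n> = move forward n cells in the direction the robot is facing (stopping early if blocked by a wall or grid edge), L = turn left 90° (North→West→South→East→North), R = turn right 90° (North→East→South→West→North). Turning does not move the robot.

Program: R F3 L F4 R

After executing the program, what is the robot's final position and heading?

Answer: Final position: (x=8, y=0), facing East

Derivation:
Start: (x=5, y=3), facing North
  R: turn right, now facing East
  F3: move forward 3, now at (x=8, y=3)
  L: turn left, now facing North
  F4: move forward 3/4 (blocked), now at (x=8, y=0)
  R: turn right, now facing East
Final: (x=8, y=0), facing East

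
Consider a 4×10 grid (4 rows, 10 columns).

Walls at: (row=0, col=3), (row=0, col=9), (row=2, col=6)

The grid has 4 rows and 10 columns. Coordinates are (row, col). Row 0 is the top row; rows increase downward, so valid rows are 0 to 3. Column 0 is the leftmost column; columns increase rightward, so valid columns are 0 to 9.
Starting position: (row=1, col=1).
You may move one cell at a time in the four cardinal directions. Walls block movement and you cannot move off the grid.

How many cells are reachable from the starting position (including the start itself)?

BFS flood-fill from (row=1, col=1):
  Distance 0: (row=1, col=1)
  Distance 1: (row=0, col=1), (row=1, col=0), (row=1, col=2), (row=2, col=1)
  Distance 2: (row=0, col=0), (row=0, col=2), (row=1, col=3), (row=2, col=0), (row=2, col=2), (row=3, col=1)
  Distance 3: (row=1, col=4), (row=2, col=3), (row=3, col=0), (row=3, col=2)
  Distance 4: (row=0, col=4), (row=1, col=5), (row=2, col=4), (row=3, col=3)
  Distance 5: (row=0, col=5), (row=1, col=6), (row=2, col=5), (row=3, col=4)
  Distance 6: (row=0, col=6), (row=1, col=7), (row=3, col=5)
  Distance 7: (row=0, col=7), (row=1, col=8), (row=2, col=7), (row=3, col=6)
  Distance 8: (row=0, col=8), (row=1, col=9), (row=2, col=8), (row=3, col=7)
  Distance 9: (row=2, col=9), (row=3, col=8)
  Distance 10: (row=3, col=9)
Total reachable: 37 (grid has 37 open cells total)

Answer: Reachable cells: 37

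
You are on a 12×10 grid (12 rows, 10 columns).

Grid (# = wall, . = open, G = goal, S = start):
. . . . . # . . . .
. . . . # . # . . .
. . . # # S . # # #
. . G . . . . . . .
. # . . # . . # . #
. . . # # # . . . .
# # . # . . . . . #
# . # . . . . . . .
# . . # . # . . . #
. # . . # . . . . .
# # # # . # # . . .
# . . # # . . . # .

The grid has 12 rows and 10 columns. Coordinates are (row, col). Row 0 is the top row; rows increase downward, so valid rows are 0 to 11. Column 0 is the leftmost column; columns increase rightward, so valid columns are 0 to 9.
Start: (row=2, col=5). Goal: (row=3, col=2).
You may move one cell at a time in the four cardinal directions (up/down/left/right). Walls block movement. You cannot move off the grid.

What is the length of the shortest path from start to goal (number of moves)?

BFS from (row=2, col=5) until reaching (row=3, col=2):
  Distance 0: (row=2, col=5)
  Distance 1: (row=1, col=5), (row=2, col=6), (row=3, col=5)
  Distance 2: (row=3, col=4), (row=3, col=6), (row=4, col=5)
  Distance 3: (row=3, col=3), (row=3, col=7), (row=4, col=6)
  Distance 4: (row=3, col=2), (row=3, col=8), (row=4, col=3), (row=5, col=6)  <- goal reached here
One shortest path (4 moves): (row=2, col=5) -> (row=3, col=5) -> (row=3, col=4) -> (row=3, col=3) -> (row=3, col=2)

Answer: Shortest path length: 4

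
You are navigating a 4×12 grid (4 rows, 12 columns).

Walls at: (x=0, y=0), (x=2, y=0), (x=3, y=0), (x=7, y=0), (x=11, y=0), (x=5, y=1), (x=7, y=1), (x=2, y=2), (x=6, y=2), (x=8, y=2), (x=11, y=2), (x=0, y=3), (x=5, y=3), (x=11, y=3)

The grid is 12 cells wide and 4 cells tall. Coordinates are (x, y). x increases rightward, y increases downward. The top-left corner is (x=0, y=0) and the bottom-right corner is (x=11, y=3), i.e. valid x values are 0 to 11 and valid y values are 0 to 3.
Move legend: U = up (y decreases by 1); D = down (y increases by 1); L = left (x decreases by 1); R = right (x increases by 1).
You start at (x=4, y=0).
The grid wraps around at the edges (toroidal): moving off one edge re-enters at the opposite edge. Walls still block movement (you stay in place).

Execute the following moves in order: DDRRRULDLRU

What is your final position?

Start: (x=4, y=0)
  D (down): (x=4, y=0) -> (x=4, y=1)
  D (down): (x=4, y=1) -> (x=4, y=2)
  R (right): (x=4, y=2) -> (x=5, y=2)
  R (right): blocked, stay at (x=5, y=2)
  R (right): blocked, stay at (x=5, y=2)
  U (up): blocked, stay at (x=5, y=2)
  L (left): (x=5, y=2) -> (x=4, y=2)
  D (down): (x=4, y=2) -> (x=4, y=3)
  L (left): (x=4, y=3) -> (x=3, y=3)
  R (right): (x=3, y=3) -> (x=4, y=3)
  U (up): (x=4, y=3) -> (x=4, y=2)
Final: (x=4, y=2)

Answer: Final position: (x=4, y=2)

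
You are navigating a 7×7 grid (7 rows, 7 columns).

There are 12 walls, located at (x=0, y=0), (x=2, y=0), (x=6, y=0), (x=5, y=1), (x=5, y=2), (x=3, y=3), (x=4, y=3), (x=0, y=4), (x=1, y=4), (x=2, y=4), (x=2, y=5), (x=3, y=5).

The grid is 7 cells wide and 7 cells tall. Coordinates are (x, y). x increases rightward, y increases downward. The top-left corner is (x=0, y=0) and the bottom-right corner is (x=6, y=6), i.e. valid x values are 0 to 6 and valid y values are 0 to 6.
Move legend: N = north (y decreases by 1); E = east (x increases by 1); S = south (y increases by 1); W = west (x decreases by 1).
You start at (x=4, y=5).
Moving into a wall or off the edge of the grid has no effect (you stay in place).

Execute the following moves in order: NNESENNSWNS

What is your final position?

Start: (x=4, y=5)
  N (north): (x=4, y=5) -> (x=4, y=4)
  N (north): blocked, stay at (x=4, y=4)
  E (east): (x=4, y=4) -> (x=5, y=4)
  S (south): (x=5, y=4) -> (x=5, y=5)
  E (east): (x=5, y=5) -> (x=6, y=5)
  N (north): (x=6, y=5) -> (x=6, y=4)
  N (north): (x=6, y=4) -> (x=6, y=3)
  S (south): (x=6, y=3) -> (x=6, y=4)
  W (west): (x=6, y=4) -> (x=5, y=4)
  N (north): (x=5, y=4) -> (x=5, y=3)
  S (south): (x=5, y=3) -> (x=5, y=4)
Final: (x=5, y=4)

Answer: Final position: (x=5, y=4)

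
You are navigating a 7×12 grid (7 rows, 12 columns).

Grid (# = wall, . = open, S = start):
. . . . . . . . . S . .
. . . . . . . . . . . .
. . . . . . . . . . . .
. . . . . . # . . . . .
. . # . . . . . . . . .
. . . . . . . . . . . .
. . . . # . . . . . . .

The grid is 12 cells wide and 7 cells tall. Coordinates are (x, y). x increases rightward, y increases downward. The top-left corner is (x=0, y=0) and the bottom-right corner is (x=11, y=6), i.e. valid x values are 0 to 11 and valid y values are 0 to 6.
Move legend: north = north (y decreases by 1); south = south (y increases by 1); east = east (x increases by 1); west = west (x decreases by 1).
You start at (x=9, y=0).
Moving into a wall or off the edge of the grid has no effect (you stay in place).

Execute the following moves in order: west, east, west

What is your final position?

Answer: Final position: (x=8, y=0)

Derivation:
Start: (x=9, y=0)
  west (west): (x=9, y=0) -> (x=8, y=0)
  east (east): (x=8, y=0) -> (x=9, y=0)
  west (west): (x=9, y=0) -> (x=8, y=0)
Final: (x=8, y=0)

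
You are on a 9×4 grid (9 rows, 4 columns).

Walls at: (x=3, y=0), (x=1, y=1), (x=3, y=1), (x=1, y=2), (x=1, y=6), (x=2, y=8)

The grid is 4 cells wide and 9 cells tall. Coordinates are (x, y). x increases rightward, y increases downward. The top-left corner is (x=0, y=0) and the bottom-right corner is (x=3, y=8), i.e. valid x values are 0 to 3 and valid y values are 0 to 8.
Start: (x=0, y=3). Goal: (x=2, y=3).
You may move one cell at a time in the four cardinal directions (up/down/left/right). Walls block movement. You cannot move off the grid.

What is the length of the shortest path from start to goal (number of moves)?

BFS from (x=0, y=3) until reaching (x=2, y=3):
  Distance 0: (x=0, y=3)
  Distance 1: (x=0, y=2), (x=1, y=3), (x=0, y=4)
  Distance 2: (x=0, y=1), (x=2, y=3), (x=1, y=4), (x=0, y=5)  <- goal reached here
One shortest path (2 moves): (x=0, y=3) -> (x=1, y=3) -> (x=2, y=3)

Answer: Shortest path length: 2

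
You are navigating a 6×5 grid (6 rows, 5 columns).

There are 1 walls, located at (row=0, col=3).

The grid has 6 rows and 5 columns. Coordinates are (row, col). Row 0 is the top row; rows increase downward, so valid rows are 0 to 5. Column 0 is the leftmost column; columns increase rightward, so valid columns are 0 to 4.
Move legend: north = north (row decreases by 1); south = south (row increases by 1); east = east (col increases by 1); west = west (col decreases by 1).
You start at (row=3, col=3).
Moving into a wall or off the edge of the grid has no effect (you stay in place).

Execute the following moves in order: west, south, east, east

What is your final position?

Start: (row=3, col=3)
  west (west): (row=3, col=3) -> (row=3, col=2)
  south (south): (row=3, col=2) -> (row=4, col=2)
  east (east): (row=4, col=2) -> (row=4, col=3)
  east (east): (row=4, col=3) -> (row=4, col=4)
Final: (row=4, col=4)

Answer: Final position: (row=4, col=4)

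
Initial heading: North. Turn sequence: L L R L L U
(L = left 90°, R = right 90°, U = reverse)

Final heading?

Answer: Final heading: West

Derivation:
Start: North
  L (left (90° counter-clockwise)) -> West
  L (left (90° counter-clockwise)) -> South
  R (right (90° clockwise)) -> West
  L (left (90° counter-clockwise)) -> South
  L (left (90° counter-clockwise)) -> East
  U (U-turn (180°)) -> West
Final: West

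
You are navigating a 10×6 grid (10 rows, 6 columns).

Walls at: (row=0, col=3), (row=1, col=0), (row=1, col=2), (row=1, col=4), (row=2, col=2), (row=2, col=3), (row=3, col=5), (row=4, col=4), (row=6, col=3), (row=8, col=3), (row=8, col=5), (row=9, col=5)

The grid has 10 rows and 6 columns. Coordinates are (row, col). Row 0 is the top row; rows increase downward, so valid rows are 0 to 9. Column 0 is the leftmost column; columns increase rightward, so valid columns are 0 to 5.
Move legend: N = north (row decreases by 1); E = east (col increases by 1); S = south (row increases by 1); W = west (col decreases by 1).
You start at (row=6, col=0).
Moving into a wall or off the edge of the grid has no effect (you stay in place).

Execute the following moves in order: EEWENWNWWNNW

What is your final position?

Answer: Final position: (row=2, col=0)

Derivation:
Start: (row=6, col=0)
  E (east): (row=6, col=0) -> (row=6, col=1)
  E (east): (row=6, col=1) -> (row=6, col=2)
  W (west): (row=6, col=2) -> (row=6, col=1)
  E (east): (row=6, col=1) -> (row=6, col=2)
  N (north): (row=6, col=2) -> (row=5, col=2)
  W (west): (row=5, col=2) -> (row=5, col=1)
  N (north): (row=5, col=1) -> (row=4, col=1)
  W (west): (row=4, col=1) -> (row=4, col=0)
  W (west): blocked, stay at (row=4, col=0)
  N (north): (row=4, col=0) -> (row=3, col=0)
  N (north): (row=3, col=0) -> (row=2, col=0)
  W (west): blocked, stay at (row=2, col=0)
Final: (row=2, col=0)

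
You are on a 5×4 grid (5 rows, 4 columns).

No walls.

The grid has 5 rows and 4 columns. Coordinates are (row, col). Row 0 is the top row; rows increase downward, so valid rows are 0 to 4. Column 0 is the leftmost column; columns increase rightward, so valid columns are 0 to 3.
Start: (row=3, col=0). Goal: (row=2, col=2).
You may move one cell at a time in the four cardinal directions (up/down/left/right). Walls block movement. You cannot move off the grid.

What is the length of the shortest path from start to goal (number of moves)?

Answer: Shortest path length: 3

Derivation:
BFS from (row=3, col=0) until reaching (row=2, col=2):
  Distance 0: (row=3, col=0)
  Distance 1: (row=2, col=0), (row=3, col=1), (row=4, col=0)
  Distance 2: (row=1, col=0), (row=2, col=1), (row=3, col=2), (row=4, col=1)
  Distance 3: (row=0, col=0), (row=1, col=1), (row=2, col=2), (row=3, col=3), (row=4, col=2)  <- goal reached here
One shortest path (3 moves): (row=3, col=0) -> (row=3, col=1) -> (row=3, col=2) -> (row=2, col=2)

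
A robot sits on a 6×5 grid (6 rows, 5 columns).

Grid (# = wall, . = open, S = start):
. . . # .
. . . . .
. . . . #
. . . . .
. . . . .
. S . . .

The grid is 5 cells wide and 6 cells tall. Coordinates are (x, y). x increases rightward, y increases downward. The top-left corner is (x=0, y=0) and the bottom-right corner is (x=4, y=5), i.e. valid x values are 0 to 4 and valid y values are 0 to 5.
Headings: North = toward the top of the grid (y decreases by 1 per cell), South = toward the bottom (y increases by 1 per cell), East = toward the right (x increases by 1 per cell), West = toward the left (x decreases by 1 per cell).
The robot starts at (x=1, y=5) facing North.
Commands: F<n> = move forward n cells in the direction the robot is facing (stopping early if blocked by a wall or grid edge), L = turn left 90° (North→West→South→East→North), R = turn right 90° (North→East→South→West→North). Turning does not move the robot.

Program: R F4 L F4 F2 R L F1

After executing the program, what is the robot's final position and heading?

Answer: Final position: (x=4, y=3), facing North

Derivation:
Start: (x=1, y=5), facing North
  R: turn right, now facing East
  F4: move forward 3/4 (blocked), now at (x=4, y=5)
  L: turn left, now facing North
  F4: move forward 2/4 (blocked), now at (x=4, y=3)
  F2: move forward 0/2 (blocked), now at (x=4, y=3)
  R: turn right, now facing East
  L: turn left, now facing North
  F1: move forward 0/1 (blocked), now at (x=4, y=3)
Final: (x=4, y=3), facing North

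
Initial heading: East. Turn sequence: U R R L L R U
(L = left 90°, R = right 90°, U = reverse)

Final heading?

Answer: Final heading: South

Derivation:
Start: East
  U (U-turn (180°)) -> West
  R (right (90° clockwise)) -> North
  R (right (90° clockwise)) -> East
  L (left (90° counter-clockwise)) -> North
  L (left (90° counter-clockwise)) -> West
  R (right (90° clockwise)) -> North
  U (U-turn (180°)) -> South
Final: South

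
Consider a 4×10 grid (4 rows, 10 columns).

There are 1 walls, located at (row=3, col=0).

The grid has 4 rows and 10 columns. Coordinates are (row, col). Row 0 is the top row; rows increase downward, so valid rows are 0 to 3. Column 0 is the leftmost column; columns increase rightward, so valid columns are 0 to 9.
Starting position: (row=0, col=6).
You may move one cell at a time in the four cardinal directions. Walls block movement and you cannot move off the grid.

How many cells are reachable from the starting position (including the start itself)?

BFS flood-fill from (row=0, col=6):
  Distance 0: (row=0, col=6)
  Distance 1: (row=0, col=5), (row=0, col=7), (row=1, col=6)
  Distance 2: (row=0, col=4), (row=0, col=8), (row=1, col=5), (row=1, col=7), (row=2, col=6)
  Distance 3: (row=0, col=3), (row=0, col=9), (row=1, col=4), (row=1, col=8), (row=2, col=5), (row=2, col=7), (row=3, col=6)
  Distance 4: (row=0, col=2), (row=1, col=3), (row=1, col=9), (row=2, col=4), (row=2, col=8), (row=3, col=5), (row=3, col=7)
  Distance 5: (row=0, col=1), (row=1, col=2), (row=2, col=3), (row=2, col=9), (row=3, col=4), (row=3, col=8)
  Distance 6: (row=0, col=0), (row=1, col=1), (row=2, col=2), (row=3, col=3), (row=3, col=9)
  Distance 7: (row=1, col=0), (row=2, col=1), (row=3, col=2)
  Distance 8: (row=2, col=0), (row=3, col=1)
Total reachable: 39 (grid has 39 open cells total)

Answer: Reachable cells: 39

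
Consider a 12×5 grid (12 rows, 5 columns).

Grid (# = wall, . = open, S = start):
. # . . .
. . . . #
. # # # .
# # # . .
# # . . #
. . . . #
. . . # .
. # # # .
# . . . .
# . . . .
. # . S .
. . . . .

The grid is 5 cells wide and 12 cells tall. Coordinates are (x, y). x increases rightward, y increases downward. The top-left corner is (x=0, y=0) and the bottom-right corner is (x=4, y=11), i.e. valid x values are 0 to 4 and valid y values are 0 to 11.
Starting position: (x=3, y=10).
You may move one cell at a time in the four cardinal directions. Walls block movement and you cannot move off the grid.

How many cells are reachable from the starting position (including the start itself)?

BFS flood-fill from (x=3, y=10):
  Distance 0: (x=3, y=10)
  Distance 1: (x=3, y=9), (x=2, y=10), (x=4, y=10), (x=3, y=11)
  Distance 2: (x=3, y=8), (x=2, y=9), (x=4, y=9), (x=2, y=11), (x=4, y=11)
  Distance 3: (x=2, y=8), (x=4, y=8), (x=1, y=9), (x=1, y=11)
  Distance 4: (x=4, y=7), (x=1, y=8), (x=0, y=11)
  Distance 5: (x=4, y=6), (x=0, y=10)
Total reachable: 19 (grid has 41 open cells total)

Answer: Reachable cells: 19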